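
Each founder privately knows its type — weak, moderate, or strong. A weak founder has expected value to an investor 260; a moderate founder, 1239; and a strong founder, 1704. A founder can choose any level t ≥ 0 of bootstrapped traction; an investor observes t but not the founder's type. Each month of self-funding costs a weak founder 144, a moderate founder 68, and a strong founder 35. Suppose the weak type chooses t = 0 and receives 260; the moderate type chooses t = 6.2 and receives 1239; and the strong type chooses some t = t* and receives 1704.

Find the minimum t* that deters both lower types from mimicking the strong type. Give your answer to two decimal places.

13.04

Moderate type (on-path payoff 1239 − 68×6.2 = 817.4) won't mimic when 817.4 ≥ 1704 − 68·t*, i.e. t* ≥ 13.04.
Weak type (on-path payoff 260) won't mimic when 260 ≥ 1704 − 144·t*, i.e. t* ≥ 10.03.
Both must hold, so t* = max(10.03, 13.04) = 13.04. The moderate type's constraint binds.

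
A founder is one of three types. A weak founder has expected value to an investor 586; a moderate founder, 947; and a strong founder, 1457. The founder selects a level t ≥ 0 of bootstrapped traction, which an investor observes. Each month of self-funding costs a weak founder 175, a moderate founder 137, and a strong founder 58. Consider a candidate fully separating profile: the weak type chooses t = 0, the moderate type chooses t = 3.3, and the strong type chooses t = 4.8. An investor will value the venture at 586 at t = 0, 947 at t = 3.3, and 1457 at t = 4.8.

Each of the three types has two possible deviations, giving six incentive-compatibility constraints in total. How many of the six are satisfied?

3

Strong (own payoff 1457 − 58×4.8 = 1178.6): to t=0 gives 586 → no gain ✓; to t=3.3 gives 947 − 58×3.3 = 755.6 → no gain ✓.
Weak (own payoff 586): to t=3.3 gives 947 − 175×3.3 = 369.5 → no gain ✓; to t=4.8 gives 1457 − 175×4.8 = 617 → profitable ✗.
Moderate (own payoff 947 − 137×3.3 = 494.9): to t=0 gives 586 → profitable ✗; to t=4.8 gives 1457 − 137×4.8 = 799.4 → profitable ✗.
3 of the 6 constraints hold; not an equilibrium.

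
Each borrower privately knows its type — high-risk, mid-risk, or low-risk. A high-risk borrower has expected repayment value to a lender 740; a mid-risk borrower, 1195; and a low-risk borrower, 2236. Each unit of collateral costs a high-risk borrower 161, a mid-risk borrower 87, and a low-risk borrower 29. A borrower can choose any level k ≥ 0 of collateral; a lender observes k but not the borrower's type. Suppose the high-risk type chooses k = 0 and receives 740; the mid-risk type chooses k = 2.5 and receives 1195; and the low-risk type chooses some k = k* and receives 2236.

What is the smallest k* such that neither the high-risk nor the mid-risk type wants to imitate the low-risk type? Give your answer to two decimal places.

14.47

High-risk type (on-path payoff 740) won't mimic when 740 ≥ 2236 − 161·k*, i.e. k* ≥ 9.29.
Mid-risk type (on-path payoff 1195 − 87×2.5 = 977.5) won't mimic when 977.5 ≥ 2236 − 87·k*, i.e. k* ≥ 14.47.
Both must hold, so k* = max(9.29, 14.47) = 14.47. The mid-risk type's constraint binds.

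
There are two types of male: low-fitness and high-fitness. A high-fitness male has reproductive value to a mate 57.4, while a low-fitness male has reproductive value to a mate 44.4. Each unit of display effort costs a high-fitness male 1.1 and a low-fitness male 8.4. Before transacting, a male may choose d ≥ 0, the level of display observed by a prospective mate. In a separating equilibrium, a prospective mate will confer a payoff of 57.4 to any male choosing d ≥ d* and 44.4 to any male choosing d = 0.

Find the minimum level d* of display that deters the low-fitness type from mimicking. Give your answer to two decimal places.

1.55

A low-fitness male choosing d = 0 receives 44.4.
Imitating at d* instead would pay 57.4 at cost 8.4·d*, netting 57.4 − 8.4·d*.
Indifference: 44.4 = 57.4 − 8.4·d*, so d* = (57.4 − 44.4) / 8.4 ≈ 1.55.
This is the low-fitness type's binding incentive-compatibility constraint; any d ≥ 1.55 sustains separation on that side.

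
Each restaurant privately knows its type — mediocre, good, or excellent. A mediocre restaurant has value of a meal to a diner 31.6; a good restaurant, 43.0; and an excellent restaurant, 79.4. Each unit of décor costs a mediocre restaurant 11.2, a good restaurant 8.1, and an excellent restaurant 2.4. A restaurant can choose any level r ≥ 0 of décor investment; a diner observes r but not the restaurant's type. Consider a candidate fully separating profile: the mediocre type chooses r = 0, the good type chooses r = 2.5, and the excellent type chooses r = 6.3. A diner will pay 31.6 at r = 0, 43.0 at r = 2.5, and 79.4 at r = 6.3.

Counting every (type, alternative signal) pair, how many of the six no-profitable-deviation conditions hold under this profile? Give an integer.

4

Mediocre (own payoff 31.6): to r=2.5 gives 43.0 − 11.2×2.5 = 15 → no gain ✓; to r=6.3 gives 79.4 − 11.2×6.3 = 8.84 → no gain ✓.
Good (own payoff 43.0 − 8.1×2.5 = 22.75): to r=0 gives 31.6 → profitable ✗; to r=6.3 gives 79.4 − 8.1×6.3 = 28.37 → profitable ✗.
Excellent (own payoff 79.4 − 2.4×6.3 = 64.28): to r=0 gives 31.6 → no gain ✓; to r=2.5 gives 43.0 − 2.4×2.5 = 37 → no gain ✓.
4 of the 6 constraints hold; not an equilibrium.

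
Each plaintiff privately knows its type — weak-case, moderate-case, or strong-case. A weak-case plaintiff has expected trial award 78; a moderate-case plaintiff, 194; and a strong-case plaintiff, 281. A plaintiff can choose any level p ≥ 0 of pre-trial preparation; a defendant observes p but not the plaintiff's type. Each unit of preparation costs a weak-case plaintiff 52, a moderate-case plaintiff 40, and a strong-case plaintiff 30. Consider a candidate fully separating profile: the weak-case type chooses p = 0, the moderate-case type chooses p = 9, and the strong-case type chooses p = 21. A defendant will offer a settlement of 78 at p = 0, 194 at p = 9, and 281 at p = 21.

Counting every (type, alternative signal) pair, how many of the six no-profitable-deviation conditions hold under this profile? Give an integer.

3

Moderate-case (own payoff 194 − 40×9 = -166): to p=0 gives 78 → profitable ✗; to p=21 gives 281 − 40×21 = -559 → no gain ✓.
Weak-case (own payoff 78): to p=9 gives 194 − 52×9 = -274 → no gain ✓; to p=21 gives 281 − 52×21 = -811 → no gain ✓.
Strong-case (own payoff 281 − 30×21 = -349): to p=0 gives 78 → profitable ✗; to p=9 gives 194 − 30×9 = -76 → profitable ✗.
3 of the 6 constraints hold; not an equilibrium.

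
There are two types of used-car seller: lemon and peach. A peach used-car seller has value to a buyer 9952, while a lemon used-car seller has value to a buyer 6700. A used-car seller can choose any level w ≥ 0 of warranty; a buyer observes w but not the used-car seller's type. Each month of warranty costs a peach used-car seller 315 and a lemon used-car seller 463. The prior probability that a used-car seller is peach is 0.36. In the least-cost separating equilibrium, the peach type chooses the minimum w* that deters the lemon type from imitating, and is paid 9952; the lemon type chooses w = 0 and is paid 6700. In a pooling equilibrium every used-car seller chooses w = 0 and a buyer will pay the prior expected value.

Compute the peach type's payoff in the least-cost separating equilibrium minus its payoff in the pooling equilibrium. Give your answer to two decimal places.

-131.20

Least-cost separating signal: w* solves 6700 = 9952 − 463·w*, so w* = (9952 − 6700)/463 ≈ 7.0238.
Peach type's separating payoff: 9952 − 315 × w* = 9952 − 315 × (9952 − 6700)/463 = 9952 − 1024380/463 ≈ 7739.5162.
Pooling payoff: 0.36 × 9952 + 0.64 × 6700 = 7870.72.
Difference: 7739.5162 − 7870.72 = -131.2038, i.e. -131.20 to two decimal places.
The peach type would prefer the pooling outcome.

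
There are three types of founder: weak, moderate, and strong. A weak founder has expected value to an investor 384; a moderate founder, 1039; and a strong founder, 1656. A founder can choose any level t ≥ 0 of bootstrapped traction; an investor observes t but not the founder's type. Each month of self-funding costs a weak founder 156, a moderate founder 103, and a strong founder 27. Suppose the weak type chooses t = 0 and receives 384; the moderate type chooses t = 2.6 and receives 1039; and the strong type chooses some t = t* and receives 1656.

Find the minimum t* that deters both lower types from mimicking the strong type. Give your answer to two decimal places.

Weak type (on-path payoff 384) won't mimic when 384 ≥ 1656 − 156·t*, i.e. t* ≥ 8.15.
Moderate type (on-path payoff 1039 − 103×2.6 = 771.2) won't mimic when 771.2 ≥ 1656 − 103·t*, i.e. t* ≥ 8.59.
Both must hold, so t* = max(8.15, 8.59) = 8.59. The moderate type's constraint binds.

8.59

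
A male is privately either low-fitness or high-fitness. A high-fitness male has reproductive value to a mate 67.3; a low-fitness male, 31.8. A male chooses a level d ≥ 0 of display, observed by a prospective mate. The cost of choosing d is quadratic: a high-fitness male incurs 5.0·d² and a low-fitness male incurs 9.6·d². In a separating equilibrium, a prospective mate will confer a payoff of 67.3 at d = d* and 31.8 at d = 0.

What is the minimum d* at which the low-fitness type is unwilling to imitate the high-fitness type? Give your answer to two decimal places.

The low-fitness type at d = 0 receives 31.8; imitating at d* yields 67.3 − 9.6·d*².
Indifference: 31.8 = 67.3 − 9.6·d*², so d*² = (67.3 − 31.8) / 9.6 ≈ 3.6979.
d* = √3.6979 ≈ 1.92.

1.92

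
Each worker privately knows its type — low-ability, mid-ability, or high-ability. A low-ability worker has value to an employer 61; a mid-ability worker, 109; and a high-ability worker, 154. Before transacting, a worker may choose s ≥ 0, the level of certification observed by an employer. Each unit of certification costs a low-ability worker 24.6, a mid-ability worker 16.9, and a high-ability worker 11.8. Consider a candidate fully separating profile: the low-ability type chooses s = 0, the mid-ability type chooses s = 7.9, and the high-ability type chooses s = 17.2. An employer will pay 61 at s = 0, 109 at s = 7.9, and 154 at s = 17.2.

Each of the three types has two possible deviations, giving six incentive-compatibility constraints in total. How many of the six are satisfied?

Mid-ability (own payoff 109 − 16.9×7.9 = -24.51): to s=0 gives 61 → profitable ✗; to s=17.2 gives 154 − 16.9×17.2 = -136.68 → no gain ✓.
High-ability (own payoff 154 − 11.8×17.2 = -48.96): to s=0 gives 61 → profitable ✗; to s=7.9 gives 109 − 11.8×7.9 = 15.78 → profitable ✗.
Low-ability (own payoff 61): to s=7.9 gives 109 − 24.6×7.9 = -85.34 → no gain ✓; to s=17.2 gives 154 − 24.6×17.2 = -269.12 → no gain ✓.
3 of the 6 constraints hold; not an equilibrium.

3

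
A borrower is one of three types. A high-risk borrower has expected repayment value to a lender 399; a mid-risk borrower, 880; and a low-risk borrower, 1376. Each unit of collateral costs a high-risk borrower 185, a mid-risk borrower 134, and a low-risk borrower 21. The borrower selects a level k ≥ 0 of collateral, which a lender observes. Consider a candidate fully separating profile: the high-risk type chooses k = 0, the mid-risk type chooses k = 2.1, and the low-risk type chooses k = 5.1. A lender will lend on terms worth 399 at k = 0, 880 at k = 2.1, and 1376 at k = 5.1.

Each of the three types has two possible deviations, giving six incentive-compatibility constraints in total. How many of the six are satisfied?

3

Mid-risk (own payoff 880 − 134×2.1 = 598.6): to k=0 gives 399 → no gain ✓; to k=5.1 gives 1376 − 134×5.1 = 692.6 → profitable ✗.
Low-risk (own payoff 1376 − 21×5.1 = 1268.9): to k=0 gives 399 → no gain ✓; to k=2.1 gives 880 − 21×2.1 = 835.9 → no gain ✓.
High-risk (own payoff 399): to k=2.1 gives 880 − 185×2.1 = 491.5 → profitable ✗; to k=5.1 gives 1376 − 185×5.1 = 432.5 → profitable ✗.
3 of the 6 constraints hold; not an equilibrium.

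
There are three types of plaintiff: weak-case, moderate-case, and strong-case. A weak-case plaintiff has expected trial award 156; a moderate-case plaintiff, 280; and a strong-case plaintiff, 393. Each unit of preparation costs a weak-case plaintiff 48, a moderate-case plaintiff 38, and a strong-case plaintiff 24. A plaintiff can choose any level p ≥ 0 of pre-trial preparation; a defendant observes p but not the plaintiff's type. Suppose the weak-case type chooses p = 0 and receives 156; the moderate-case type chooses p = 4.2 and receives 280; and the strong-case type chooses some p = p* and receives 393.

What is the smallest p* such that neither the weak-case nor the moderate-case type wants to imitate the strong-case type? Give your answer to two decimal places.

Weak-case type (on-path payoff 156) won't mimic when 156 ≥ 393 − 48·p*, i.e. p* ≥ 4.94.
Moderate-case type (on-path payoff 280 − 38×4.2 = 120.4) won't mimic when 120.4 ≥ 393 − 38·p*, i.e. p* ≥ 7.17.
Both must hold, so p* = max(4.94, 7.17) = 7.17. The moderate-case type's constraint binds.

7.17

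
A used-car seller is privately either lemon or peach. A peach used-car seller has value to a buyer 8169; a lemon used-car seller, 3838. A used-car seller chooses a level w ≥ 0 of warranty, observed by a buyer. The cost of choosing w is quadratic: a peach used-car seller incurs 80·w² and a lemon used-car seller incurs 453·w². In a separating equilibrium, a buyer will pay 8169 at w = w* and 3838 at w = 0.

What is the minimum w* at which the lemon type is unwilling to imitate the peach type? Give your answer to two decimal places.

The lemon type at w = 0 receives 3838; imitating at w* yields 8169 − 453·w*².
Indifference: 3838 = 8169 − 453·w*², so w*² = (8169 − 3838) / 453 ≈ 9.5607.
w* = √9.5607 ≈ 3.09.

3.09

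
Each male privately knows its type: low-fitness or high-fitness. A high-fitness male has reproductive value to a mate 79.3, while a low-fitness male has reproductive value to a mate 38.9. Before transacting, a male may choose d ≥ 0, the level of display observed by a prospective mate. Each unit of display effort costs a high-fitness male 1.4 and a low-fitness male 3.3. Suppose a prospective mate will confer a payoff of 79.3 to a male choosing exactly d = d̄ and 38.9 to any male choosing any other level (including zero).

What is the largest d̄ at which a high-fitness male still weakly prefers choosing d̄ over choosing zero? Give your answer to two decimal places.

Choosing d̄ yields the high-fitness type 79.3 − 1.4·d̄; choosing zero yields 38.9.
The high-fitness type is indifferent at 79.3 − 1.4·d̄ = 38.9, i.e. d̄ = (79.3 − 38.9) / 1.4 ≈ 28.86.
For any d̄ above 28.86 the high-fitness type would rather pool at zero, so separation collapses.

28.86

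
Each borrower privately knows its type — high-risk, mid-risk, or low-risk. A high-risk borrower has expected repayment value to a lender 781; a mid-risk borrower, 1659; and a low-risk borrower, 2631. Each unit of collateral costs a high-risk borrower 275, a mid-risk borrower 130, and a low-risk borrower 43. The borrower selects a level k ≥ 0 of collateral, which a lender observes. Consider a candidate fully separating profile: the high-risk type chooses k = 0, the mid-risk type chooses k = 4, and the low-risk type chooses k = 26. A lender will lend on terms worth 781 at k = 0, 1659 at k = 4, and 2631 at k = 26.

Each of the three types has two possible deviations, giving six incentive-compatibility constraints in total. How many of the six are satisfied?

6

Low-risk (own payoff 2631 − 43×26 = 1513): to k=0 gives 781 → no gain ✓; to k=4 gives 1659 − 43×4 = 1487 → no gain ✓.
High-risk (own payoff 781): to k=4 gives 1659 − 275×4 = 559 → no gain ✓; to k=26 gives 2631 − 275×26 = -4519 → no gain ✓.
Mid-risk (own payoff 1659 − 130×4 = 1139): to k=0 gives 781 → no gain ✓; to k=26 gives 2631 − 130×26 = -749 → no gain ✓.
6 of the 6 constraints hold; this profile is a separating equilibrium.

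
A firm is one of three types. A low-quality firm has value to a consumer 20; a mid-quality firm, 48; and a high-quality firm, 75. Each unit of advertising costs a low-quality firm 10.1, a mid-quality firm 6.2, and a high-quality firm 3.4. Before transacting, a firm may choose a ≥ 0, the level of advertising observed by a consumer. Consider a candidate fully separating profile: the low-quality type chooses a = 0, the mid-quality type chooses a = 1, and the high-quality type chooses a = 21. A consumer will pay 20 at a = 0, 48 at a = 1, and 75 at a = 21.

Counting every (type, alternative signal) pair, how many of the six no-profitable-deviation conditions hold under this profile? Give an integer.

3

Low-quality (own payoff 20): to a=1 gives 48 − 10.1×1 = 37.9 → profitable ✗; to a=21 gives 75 − 10.1×21 = -137.1 → no gain ✓.
Mid-quality (own payoff 48 − 6.2×1 = 41.8): to a=0 gives 20 → no gain ✓; to a=21 gives 75 − 6.2×21 = -55.2 → no gain ✓.
High-quality (own payoff 75 − 3.4×21 = 3.6): to a=0 gives 20 → profitable ✗; to a=1 gives 48 − 3.4×1 = 44.6 → profitable ✗.
3 of the 6 constraints hold; not an equilibrium.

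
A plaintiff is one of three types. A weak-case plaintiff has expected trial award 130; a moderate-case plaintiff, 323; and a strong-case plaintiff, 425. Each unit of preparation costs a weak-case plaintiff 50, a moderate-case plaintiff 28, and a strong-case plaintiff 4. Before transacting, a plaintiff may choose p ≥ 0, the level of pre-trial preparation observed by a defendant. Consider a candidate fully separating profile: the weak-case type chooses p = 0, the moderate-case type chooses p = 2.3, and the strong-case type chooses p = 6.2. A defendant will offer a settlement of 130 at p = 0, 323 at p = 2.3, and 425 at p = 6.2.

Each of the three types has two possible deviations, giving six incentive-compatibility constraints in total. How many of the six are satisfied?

5

Moderate-case (own payoff 323 − 28×2.3 = 258.6): to p=0 gives 130 → no gain ✓; to p=6.2 gives 425 − 28×6.2 = 251.4 → no gain ✓.
Strong-case (own payoff 425 − 4×6.2 = 400.2): to p=0 gives 130 → no gain ✓; to p=2.3 gives 323 − 4×2.3 = 313.8 → no gain ✓.
Weak-case (own payoff 130): to p=2.3 gives 323 − 50×2.3 = 208 → profitable ✗; to p=6.2 gives 425 − 50×6.2 = 115 → no gain ✓.
5 of the 6 constraints hold; not an equilibrium.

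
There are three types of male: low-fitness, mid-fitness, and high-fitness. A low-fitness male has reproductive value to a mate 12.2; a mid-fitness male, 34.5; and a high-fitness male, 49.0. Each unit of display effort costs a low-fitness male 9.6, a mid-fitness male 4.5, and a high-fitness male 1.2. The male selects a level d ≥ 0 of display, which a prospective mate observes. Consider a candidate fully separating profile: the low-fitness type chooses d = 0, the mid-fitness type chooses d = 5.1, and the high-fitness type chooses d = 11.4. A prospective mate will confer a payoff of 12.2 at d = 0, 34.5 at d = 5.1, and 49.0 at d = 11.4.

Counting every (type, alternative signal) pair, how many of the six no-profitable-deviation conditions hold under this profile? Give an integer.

Mid-fitness (own payoff 34.5 − 4.5×5.1 = 11.55): to d=0 gives 12.2 → profitable ✗; to d=11.4 gives 49.0 − 4.5×11.4 = -2.3 → no gain ✓.
Low-fitness (own payoff 12.2): to d=5.1 gives 34.5 − 9.6×5.1 = -14.46 → no gain ✓; to d=11.4 gives 49.0 − 9.6×11.4 = -60.44 → no gain ✓.
High-fitness (own payoff 49.0 − 1.2×11.4 = 35.32): to d=0 gives 12.2 → no gain ✓; to d=5.1 gives 34.5 − 1.2×5.1 = 28.38 → no gain ✓.
5 of the 6 constraints hold; not an equilibrium.

5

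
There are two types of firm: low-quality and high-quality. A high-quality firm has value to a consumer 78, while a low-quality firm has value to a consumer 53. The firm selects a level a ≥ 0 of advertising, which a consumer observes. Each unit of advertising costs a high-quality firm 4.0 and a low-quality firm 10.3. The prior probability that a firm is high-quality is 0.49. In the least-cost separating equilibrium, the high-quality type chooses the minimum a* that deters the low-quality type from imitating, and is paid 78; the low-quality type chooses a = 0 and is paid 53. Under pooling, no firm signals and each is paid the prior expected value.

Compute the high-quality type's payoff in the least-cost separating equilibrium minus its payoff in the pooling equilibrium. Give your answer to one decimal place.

3.0

Least-cost separating signal: a* solves 53 = 78 − 10.3·a*, so a* = (78 − 53)/10.3 ≈ 2.4272.
High-quality type's separating payoff: 78 − 4.0 × a* = 78 − 4.0 × (78 − 53)/10.3 = 78 − 100/10.3 ≈ 68.291.
Pooling payoff: 0.49 × 78 + 0.51 × 53 = 65.25.
Difference: 68.291 − 65.25 = 3.041, i.e. 3.0 to one decimal place.
The high-quality type prefers to separate.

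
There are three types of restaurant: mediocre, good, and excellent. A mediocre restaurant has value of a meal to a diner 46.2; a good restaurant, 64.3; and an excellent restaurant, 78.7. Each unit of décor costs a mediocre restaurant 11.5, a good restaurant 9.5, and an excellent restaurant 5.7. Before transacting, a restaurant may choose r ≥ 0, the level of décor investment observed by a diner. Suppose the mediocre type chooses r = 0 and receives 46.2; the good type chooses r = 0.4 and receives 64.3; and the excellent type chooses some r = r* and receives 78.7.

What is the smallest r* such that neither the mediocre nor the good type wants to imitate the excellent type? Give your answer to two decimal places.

2.83

Good type (on-path payoff 64.3 − 9.5×0.4 = 60.5) won't mimic when 60.5 ≥ 78.7 − 9.5·r*, i.e. r* ≥ 1.92.
Mediocre type (on-path payoff 46.2) won't mimic when 46.2 ≥ 78.7 − 11.5·r*, i.e. r* ≥ 2.83.
Both must hold, so r* = max(2.83, 1.92) = 2.83. The mediocre type's constraint binds.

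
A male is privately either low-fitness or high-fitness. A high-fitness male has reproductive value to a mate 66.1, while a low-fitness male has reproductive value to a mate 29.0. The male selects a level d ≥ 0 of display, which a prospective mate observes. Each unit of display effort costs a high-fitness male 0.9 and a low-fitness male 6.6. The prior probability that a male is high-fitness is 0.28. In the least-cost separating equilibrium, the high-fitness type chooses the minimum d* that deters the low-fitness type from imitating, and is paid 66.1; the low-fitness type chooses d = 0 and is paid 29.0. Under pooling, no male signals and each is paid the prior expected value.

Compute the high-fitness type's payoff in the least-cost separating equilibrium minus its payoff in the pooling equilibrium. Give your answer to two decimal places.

Least-cost separating signal: d* solves 29.0 = 66.1 − 6.6·d*, so d* = (66.1 − 29.0)/6.6 ≈ 5.6212.
High-fitness type's separating payoff: 66.1 − 0.9 × d* = 66.1 − 0.9 × (66.1 − 29.0)/6.6 = 66.1 − 33.39/6.6 ≈ 61.0409.
Pooling payoff: 0.28 × 66.1 + 0.72 × 29.0 = 39.388.
Difference: 61.0409 − 39.388 = 21.6529, i.e. 21.65 to two decimal places.
The high-fitness type prefers to separate.

21.65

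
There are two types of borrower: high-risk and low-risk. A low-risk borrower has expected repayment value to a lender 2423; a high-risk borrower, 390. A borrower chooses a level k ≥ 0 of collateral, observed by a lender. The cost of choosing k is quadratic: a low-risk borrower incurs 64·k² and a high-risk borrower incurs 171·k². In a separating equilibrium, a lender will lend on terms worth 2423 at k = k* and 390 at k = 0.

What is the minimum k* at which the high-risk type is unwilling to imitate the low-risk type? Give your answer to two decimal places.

3.45

The high-risk type at k = 0 receives 390; imitating at k* yields 2423 − 171·k*².
Indifference: 390 = 2423 − 171·k*², so k*² = (2423 − 390) / 171 ≈ 11.8889.
k* = √11.8889 ≈ 3.45.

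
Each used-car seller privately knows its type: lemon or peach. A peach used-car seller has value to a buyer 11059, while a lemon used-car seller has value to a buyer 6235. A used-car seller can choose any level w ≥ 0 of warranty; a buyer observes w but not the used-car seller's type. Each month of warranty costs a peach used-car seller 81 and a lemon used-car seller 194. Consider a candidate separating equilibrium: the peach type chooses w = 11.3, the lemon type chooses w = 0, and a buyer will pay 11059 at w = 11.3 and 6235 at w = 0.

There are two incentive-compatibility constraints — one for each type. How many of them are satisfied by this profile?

Lemon type: stay at 0 → 6235; mimic → 11059 − 194 × 11.3 = 8866.8. IC fails (6235 < 8866.8).
Peach type: signal → 11059 − 81 × 11.3 = 10143.7; deviate to 0 → 6235. IC holds (10143.7 ≥ 6235).
1 of 2 constraints hold, so this profile is not an equilibrium.

1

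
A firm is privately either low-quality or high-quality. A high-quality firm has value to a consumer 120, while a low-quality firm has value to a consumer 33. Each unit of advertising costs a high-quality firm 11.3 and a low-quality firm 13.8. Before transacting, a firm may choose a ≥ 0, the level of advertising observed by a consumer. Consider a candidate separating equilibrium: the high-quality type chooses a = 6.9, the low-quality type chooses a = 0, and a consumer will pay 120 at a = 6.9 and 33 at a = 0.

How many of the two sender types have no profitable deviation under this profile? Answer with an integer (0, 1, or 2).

2

Low-quality type: stay at 0 → 33; mimic → 120 − 13.8 × 6.9 = 24.78. IC holds (33 ≥ 24.78).
High-quality type: signal → 120 − 11.3 × 6.9 = 42.03; deviate to 0 → 33. IC holds (42.03 ≥ 33).
2 of 2 constraints hold, so this is a separating equilibrium.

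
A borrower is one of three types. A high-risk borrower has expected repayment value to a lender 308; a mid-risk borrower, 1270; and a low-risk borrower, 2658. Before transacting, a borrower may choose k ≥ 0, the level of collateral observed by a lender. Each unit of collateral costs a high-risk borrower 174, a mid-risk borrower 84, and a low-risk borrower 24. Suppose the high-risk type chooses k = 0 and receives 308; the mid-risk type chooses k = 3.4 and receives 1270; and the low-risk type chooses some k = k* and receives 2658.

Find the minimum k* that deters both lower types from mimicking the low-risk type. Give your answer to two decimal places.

19.92

High-risk type (on-path payoff 308) won't mimic when 308 ≥ 2658 − 174·k*, i.e. k* ≥ 13.51.
Mid-risk type (on-path payoff 1270 − 84×3.4 = 984.4) won't mimic when 984.4 ≥ 2658 − 84·k*, i.e. k* ≥ 19.92.
Both must hold, so k* = max(13.51, 19.92) = 19.92. The mid-risk type's constraint binds.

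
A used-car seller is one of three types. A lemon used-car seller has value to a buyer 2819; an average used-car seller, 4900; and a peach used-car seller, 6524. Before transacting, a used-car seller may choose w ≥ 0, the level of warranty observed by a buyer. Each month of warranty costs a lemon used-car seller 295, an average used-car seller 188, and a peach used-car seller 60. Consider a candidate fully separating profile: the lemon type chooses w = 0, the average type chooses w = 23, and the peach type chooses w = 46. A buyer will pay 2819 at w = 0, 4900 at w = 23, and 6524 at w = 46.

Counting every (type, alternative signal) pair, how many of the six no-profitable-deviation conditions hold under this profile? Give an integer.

Average (own payoff 4900 − 188×23 = 576): to w=0 gives 2819 → profitable ✗; to w=46 gives 6524 − 188×46 = -2124 → no gain ✓.
Peach (own payoff 6524 − 60×46 = 3764): to w=0 gives 2819 → no gain ✓; to w=23 gives 4900 − 60×23 = 3520 → no gain ✓.
Lemon (own payoff 2819): to w=23 gives 4900 − 295×23 = -1885 → no gain ✓; to w=46 gives 6524 − 295×46 = -7046 → no gain ✓.
5 of the 6 constraints hold; not an equilibrium.

5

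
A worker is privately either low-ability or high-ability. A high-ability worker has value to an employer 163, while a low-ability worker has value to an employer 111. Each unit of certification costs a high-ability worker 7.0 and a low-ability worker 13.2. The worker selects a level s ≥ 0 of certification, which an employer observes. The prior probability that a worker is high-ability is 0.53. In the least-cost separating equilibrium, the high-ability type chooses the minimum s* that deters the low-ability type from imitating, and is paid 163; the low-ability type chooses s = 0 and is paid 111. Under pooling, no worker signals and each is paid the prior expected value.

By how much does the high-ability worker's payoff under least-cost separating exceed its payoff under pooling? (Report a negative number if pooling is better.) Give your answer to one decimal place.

-3.1

Least-cost separating signal: s* solves 111 = 163 − 13.2·s*, so s* = (163 − 111)/13.2 ≈ 3.9394.
High-ability type's separating payoff: 163 − 7.0 × s* = 163 − 7.0 × (163 − 111)/13.2 = 163 − 364/13.2 ≈ 135.424.
Pooling payoff: 0.53 × 163 + 0.47 × 111 = 138.56.
Difference: 135.424 − 138.56 = -3.136, i.e. -3.1 to one decimal place.
The high-ability type would prefer the pooling outcome.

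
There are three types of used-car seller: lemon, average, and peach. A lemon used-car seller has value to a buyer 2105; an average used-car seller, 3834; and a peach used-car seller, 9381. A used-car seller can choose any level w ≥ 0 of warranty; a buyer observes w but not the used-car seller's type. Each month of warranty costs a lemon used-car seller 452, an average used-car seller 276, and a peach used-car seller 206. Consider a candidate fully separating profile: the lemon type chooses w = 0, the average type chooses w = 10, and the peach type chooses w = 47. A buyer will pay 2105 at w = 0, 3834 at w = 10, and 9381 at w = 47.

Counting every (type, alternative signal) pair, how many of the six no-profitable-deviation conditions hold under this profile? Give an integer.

3

Average (own payoff 3834 − 276×10 = 1074): to w=0 gives 2105 → profitable ✗; to w=47 gives 9381 − 276×47 = -3591 → no gain ✓.
Peach (own payoff 9381 − 206×47 = -301): to w=0 gives 2105 → profitable ✗; to w=10 gives 3834 − 206×10 = 1774 → profitable ✗.
Lemon (own payoff 2105): to w=10 gives 3834 − 452×10 = -686 → no gain ✓; to w=47 gives 9381 − 452×47 = -11863 → no gain ✓.
3 of the 6 constraints hold; not an equilibrium.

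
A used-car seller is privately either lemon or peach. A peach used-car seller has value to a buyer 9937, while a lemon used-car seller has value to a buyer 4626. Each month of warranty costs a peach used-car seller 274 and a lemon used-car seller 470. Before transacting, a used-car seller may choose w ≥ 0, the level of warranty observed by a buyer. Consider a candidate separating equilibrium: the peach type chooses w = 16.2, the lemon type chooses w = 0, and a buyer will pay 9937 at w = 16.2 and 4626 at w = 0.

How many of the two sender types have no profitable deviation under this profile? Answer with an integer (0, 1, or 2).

Peach type: signal → 9937 − 274 × 16.2 = 5498.2; deviate to 0 → 4626. IC holds (5498.2 ≥ 4626).
Lemon type: stay at 0 → 4626; mimic → 9937 − 470 × 16.2 = 2323. IC holds (4626 ≥ 2323).
2 of 2 constraints hold, so this is a separating equilibrium.

2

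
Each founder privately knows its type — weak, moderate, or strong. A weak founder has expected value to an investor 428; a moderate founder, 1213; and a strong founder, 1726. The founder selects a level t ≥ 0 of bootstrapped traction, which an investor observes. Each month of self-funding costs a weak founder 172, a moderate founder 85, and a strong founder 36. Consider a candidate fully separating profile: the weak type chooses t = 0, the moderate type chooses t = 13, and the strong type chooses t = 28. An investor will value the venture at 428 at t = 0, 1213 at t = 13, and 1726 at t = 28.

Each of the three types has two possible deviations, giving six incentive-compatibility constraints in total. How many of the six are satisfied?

Weak (own payoff 428): to t=13 gives 1213 − 172×13 = -1023 → no gain ✓; to t=28 gives 1726 − 172×28 = -3090 → no gain ✓.
Strong (own payoff 1726 − 36×28 = 718): to t=0 gives 428 → no gain ✓; to t=13 gives 1213 − 36×13 = 745 → profitable ✗.
Moderate (own payoff 1213 − 85×13 = 108): to t=0 gives 428 → profitable ✗; to t=28 gives 1726 − 85×28 = -654 → no gain ✓.
4 of the 6 constraints hold; not an equilibrium.

4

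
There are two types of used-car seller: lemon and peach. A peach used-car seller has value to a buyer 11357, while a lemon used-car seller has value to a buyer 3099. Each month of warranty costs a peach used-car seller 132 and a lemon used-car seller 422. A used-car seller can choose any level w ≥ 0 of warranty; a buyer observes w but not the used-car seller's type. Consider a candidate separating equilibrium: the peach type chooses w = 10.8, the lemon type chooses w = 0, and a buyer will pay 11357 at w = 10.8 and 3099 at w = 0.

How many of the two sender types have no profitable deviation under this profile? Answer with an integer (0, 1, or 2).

1

Lemon type: stay at 0 → 3099; mimic → 11357 − 422 × 10.8 = 6799.4. IC fails (3099 < 6799.4).
Peach type: signal → 11357 − 132 × 10.8 = 9931.4; deviate to 0 → 3099. IC holds (9931.4 ≥ 3099).
1 of 2 constraints hold, so this profile is not an equilibrium.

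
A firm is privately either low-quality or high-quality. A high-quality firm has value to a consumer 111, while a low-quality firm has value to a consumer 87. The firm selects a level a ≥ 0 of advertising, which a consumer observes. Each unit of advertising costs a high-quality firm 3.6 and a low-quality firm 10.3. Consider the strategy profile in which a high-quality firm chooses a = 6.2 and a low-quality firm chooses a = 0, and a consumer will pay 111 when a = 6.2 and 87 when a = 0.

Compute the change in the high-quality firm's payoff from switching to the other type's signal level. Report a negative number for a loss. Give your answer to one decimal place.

Playing a = 6.2 the high-quality firm receives 111 − 3.6 × 6.2 = 88.68.
Deviating to a = 0 yields 87 instead.
Gain from deviating: 87 − 88.68 = -1.68, i.e. -1.7 to one decimal place.
The gain is negative, so the high-quality type's incentive-compatibility constraint is satisfied.

-1.7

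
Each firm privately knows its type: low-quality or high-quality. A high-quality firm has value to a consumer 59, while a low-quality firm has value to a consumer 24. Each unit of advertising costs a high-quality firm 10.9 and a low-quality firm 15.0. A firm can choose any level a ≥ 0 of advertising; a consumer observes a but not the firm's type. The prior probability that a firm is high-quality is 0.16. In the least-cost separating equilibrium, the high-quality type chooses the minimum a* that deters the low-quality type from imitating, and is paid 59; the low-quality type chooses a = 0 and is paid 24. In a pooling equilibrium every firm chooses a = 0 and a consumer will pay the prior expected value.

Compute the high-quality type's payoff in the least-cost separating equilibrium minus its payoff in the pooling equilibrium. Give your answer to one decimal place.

4.0

Least-cost separating signal: a* solves 24 = 59 − 15.0·a*, so a* = (59 − 24)/15.0 ≈ 2.3333.
High-quality type's separating payoff: 59 − 10.9 × a* = 59 − 10.9 × (59 − 24)/15.0 = 59 − 381.5/15.0 ≈ 33.567.
Pooling payoff: 0.16 × 59 + 0.84 × 24 = 29.6.
Difference: 33.567 − 29.6 = 3.967, i.e. 4.0 to one decimal place.
The high-quality type prefers to separate.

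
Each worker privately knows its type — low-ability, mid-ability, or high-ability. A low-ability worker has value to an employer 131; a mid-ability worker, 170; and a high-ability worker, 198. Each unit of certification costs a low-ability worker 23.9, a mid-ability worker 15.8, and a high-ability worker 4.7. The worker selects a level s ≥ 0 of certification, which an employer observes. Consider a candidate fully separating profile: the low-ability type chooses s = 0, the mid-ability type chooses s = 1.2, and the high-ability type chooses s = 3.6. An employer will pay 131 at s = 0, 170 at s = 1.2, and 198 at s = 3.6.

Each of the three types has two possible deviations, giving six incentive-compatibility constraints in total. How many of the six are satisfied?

5

High-ability (own payoff 198 − 4.7×3.6 = 181.08): to s=0 gives 131 → no gain ✓; to s=1.2 gives 170 − 4.7×1.2 = 164.36 → no gain ✓.
Mid-ability (own payoff 170 − 15.8×1.2 = 151.04): to s=0 gives 131 → no gain ✓; to s=3.6 gives 198 − 15.8×3.6 = 141.12 → no gain ✓.
Low-ability (own payoff 131): to s=1.2 gives 170 − 23.9×1.2 = 141.32 → profitable ✗; to s=3.6 gives 198 − 23.9×3.6 = 111.96 → no gain ✓.
5 of the 6 constraints hold; not an equilibrium.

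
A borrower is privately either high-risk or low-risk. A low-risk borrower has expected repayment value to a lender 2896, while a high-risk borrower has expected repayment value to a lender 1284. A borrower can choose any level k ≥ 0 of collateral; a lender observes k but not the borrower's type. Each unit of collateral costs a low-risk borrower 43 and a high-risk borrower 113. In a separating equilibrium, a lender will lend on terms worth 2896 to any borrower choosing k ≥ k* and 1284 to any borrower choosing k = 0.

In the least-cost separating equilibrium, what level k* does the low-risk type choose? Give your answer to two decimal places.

14.27

A high-risk borrower choosing k = 0 receives 1284.
Imitating at k* instead would pay 2896 at cost 113·k*, netting 2896 − 113·k*.
Indifference: 1284 = 2896 − 113·k*, so k* = (2896 − 1284) / 113 ≈ 14.27.
At k* the high-risk type's incentive constraint just binds; the low-risk type strictly prefers k* since its per-unit cost is lower.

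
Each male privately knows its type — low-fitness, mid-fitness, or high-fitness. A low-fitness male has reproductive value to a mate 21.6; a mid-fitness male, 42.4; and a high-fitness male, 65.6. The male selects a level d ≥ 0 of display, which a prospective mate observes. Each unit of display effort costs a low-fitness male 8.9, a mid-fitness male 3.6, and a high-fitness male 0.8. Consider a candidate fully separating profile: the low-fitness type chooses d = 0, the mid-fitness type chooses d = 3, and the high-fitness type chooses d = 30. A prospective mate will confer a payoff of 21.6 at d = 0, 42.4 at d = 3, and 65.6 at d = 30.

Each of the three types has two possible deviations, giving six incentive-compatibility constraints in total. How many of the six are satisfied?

Mid-fitness (own payoff 42.4 − 3.6×3 = 31.6): to d=0 gives 21.6 → no gain ✓; to d=30 gives 65.6 − 3.6×30 = -42.4 → no gain ✓.
Low-fitness (own payoff 21.6): to d=3 gives 42.4 − 8.9×3 = 15.7 → no gain ✓; to d=30 gives 65.6 − 8.9×30 = -201.4 → no gain ✓.
High-fitness (own payoff 65.6 − 0.8×30 = 41.6): to d=0 gives 21.6 → no gain ✓; to d=3 gives 42.4 − 0.8×3 = 40 → no gain ✓.
6 of the 6 constraints hold; this profile is a separating equilibrium.

6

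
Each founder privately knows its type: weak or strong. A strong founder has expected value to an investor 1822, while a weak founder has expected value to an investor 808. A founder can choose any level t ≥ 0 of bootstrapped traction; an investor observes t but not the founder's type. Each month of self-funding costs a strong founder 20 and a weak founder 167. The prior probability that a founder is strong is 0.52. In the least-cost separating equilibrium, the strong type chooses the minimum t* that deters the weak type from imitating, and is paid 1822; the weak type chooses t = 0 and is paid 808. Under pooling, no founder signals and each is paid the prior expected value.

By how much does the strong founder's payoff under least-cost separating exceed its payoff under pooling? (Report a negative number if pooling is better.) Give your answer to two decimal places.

Least-cost separating signal: t* solves 808 = 1822 − 167·t*, so t* = (1822 − 808)/167 ≈ 6.0719.
Strong type's separating payoff: 1822 − 20 × t* = 1822 − 20 × (1822 − 808)/167 = 1822 − 20280/167 ≈ 1700.5629.
Pooling payoff: 0.52 × 1822 + 0.48 × 808 = 1335.28.
Difference: 1700.5629 − 1335.28 = 365.2829, i.e. 365.28 to two decimal places.
The strong type prefers to separate.

365.28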